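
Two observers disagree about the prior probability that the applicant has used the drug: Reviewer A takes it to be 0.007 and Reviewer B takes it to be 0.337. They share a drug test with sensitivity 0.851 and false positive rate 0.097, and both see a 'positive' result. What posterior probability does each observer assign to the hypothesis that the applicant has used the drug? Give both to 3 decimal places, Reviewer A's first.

Reviewer A: 0.058; Reviewer B: 0.817

The likelihood ratio for a 'positive' result is 0.851/0.097 = 8.7732.
Reviewer A: prior odds 0.007/0.993 = 0.0070493; posterior odds 0.061845; posterior probability 0.058.
Reviewer B: prior odds 0.337/0.663 = 0.50830; posterior odds 4.4594; posterior probability 0.817.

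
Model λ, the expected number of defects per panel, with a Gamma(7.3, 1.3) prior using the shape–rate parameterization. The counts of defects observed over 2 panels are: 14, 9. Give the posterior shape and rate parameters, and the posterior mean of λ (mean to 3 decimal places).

Posterior: Gamma(shape=30.3, rate=3.3); mean ≈ 9.182

Total count ∑xᵢ = 23 over n = 2 panels.
Gamma is conjugate to the Poisson likelihood: posterior is Gamma(shape = 7.3+23 = 30.3, rate = 1.3+2 = 3.3).
E[λ | data] = 30.3/3.3 = 9.182.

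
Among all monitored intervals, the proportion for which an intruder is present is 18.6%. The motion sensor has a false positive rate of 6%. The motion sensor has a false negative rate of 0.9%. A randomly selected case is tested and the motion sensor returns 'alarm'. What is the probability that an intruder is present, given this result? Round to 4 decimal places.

P(H | E) ≈ 0.7905

Let H be the event that an intruder is present. P(H) = 0.186, so P(¬H) = 0.814. With E the 'alarm' result, P(E|H) = 0.991 and P(E|¬H) = 0.06.
P(E) = 0.991·0.186 + 0.06·0.814 = 0.18433 + 0.048840 = 0.23317.
By Bayes' theorem, P(H|E) = 0.18433 / 0.23317 = 0.7905.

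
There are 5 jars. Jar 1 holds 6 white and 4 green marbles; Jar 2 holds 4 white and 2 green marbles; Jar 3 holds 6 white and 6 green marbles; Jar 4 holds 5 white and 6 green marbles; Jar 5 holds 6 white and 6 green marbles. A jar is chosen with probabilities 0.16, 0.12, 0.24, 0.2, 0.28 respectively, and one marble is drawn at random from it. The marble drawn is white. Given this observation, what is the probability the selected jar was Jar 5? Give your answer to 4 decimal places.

P(white|Jar 1) = 0.6; P(white|Jar 2) = 0.6667; P(white|Jar 3) = 0.5; P(white|Jar 4) = 0.4545; P(white|Jar 5) = 0.5.
Prior × likelihood for each source: 0.16·0.6=0.09600, 0.12·0.6667=0.08000, 0.24·0.5=0.1200, 0.2·0.4545=0.09091, 0.28·0.5=0.1400. Summing gives P(white) = 0.52691.
P(Jar 5 | white) = 0.1400 / 0.52691 = 0.2657.

Posterior probability ≈ 0.2657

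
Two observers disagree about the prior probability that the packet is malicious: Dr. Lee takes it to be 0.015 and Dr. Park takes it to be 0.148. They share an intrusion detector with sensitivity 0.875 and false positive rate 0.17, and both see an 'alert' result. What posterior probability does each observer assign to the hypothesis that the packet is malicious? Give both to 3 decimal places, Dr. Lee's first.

The likelihood ratio for an 'alert' result is 0.875/0.17 = 5.1471.
Dr. Lee: prior odds 0.015/0.985 = 0.015228; posterior odds 0.078382; posterior probability 0.073.
Dr. Park: prior odds 0.148/0.852 = 0.17371; posterior odds 0.89409; posterior probability 0.472.

Dr. Lee: 0.073; Dr. Park: 0.472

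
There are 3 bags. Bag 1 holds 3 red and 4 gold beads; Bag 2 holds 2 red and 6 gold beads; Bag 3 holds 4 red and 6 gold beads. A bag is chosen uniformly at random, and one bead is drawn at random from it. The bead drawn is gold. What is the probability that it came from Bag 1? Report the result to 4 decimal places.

Posterior probability ≈ 0.2974

P(gold|Bag 1) = 0.5714; P(gold|Bag 2) = 0.75; P(gold|Bag 3) = 0.6.
Prior × likelihood for each source: 0.333333·0.5714=0.1905, 0.333333·0.75=0.2500, 0.333333·0.6=0.2000. Summing gives P(gold) = 0.64048.
P(Bag 1 | gold) = 0.1905 / 0.64048 = 0.2974.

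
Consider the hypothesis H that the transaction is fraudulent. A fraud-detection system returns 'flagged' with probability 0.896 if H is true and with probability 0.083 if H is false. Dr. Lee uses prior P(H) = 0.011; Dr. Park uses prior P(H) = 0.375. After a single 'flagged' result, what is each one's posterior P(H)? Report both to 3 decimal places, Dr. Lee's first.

Dr. Lee: 0.107; Dr. Park: 0.866

The likelihood ratio for a 'flagged' result is 0.896/0.083 = 10.795.
Dr. Lee: prior odds 0.011/0.989 = 0.011122; posterior odds 0.12007; posterior probability 0.107.
Dr. Park: prior odds 0.375/0.625 = 0.60000; posterior odds 6.4771; posterior probability 0.866.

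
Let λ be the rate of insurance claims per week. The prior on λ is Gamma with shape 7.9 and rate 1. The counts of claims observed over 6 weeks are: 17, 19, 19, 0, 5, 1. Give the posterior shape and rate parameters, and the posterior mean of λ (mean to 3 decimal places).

The Poisson likelihood adds the total count to the shape and the number of exposure periods to the rate. Here ∑xᵢ = 61 and n = 6, so shape 7.9→68.9 and rate 1→7.
E[λ | data] = 68.9/7 = 9.843.

Posterior: Gamma(shape=68.9, rate=7); mean ≈ 9.843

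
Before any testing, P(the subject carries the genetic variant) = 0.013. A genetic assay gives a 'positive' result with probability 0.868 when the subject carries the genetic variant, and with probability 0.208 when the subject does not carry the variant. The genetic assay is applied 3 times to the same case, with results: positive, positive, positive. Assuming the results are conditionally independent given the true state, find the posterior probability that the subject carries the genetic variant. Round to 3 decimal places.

Let H be the event that the subject carries the genetic variant; start with P(H) = 0.013. P('positive'|H) = 0.868, P('positive'|¬H) = 0.208.
Update on result 1 ('positive'): P(H) ← 0.868·0.0130 / (0.868·0.0130 + 0.208·0.9870) = 0.011284/0.21658 = 0.0521.
Update on result 2 ('positive'): P(H) ← 0.868·0.0521 / (0.868·0.0521 + 0.208·0.9479) = 0.045224/0.24239 = 0.1866.
Update on result 3 ('positive'): P(H) ← 0.868·0.1866 / (0.868·0.1866 + 0.208·0.8134) = 0.16195/0.33114 = 0.4891.

Posterior P(H) ≈ 0.489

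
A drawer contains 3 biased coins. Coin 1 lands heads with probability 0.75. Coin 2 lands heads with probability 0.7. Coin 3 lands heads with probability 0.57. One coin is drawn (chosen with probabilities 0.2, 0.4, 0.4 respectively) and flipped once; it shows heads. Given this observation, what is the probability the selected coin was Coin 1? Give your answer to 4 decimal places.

Tabulate prior·likelihood by source: [1] prior 0.2, lik 0.75, product 0.1500; [2] prior 0.4, lik 0.7, product 0.2800; [3] prior 0.4, lik 0.57, product 0.2280.
Normalizing constant = 0.65800; the posterior for Coin 1 is its product over the sum, 0.1500/0.65800 = 0.2280.

Posterior probability ≈ 0.2280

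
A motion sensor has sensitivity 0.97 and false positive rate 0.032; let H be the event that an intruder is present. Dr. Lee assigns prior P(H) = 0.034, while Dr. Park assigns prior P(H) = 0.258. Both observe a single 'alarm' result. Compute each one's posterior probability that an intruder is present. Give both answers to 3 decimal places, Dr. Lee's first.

Dr. Lee: 0.516; Dr. Park: 0.913

The likelihood ratio for an 'alarm' result is 0.97/0.032 = 30.312.
Dr. Lee: prior odds 0.034/0.966 = 0.035197; posterior odds 1.0669; posterior probability 0.516.
Dr. Park: prior odds 0.258/0.742 = 0.34771; posterior odds 10.540; posterior probability 0.913.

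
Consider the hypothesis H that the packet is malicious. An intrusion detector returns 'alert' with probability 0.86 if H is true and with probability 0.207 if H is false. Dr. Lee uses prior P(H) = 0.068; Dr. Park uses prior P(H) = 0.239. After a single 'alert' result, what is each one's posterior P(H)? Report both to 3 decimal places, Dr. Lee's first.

P('+'|H) = 0.86, P('+'|¬H) = 0.207.
Dr. Lee: numerator 0.86·0.068 = 0.058480; evidence = 0.058480+0.207·0.932 = 0.25140; posterior = 0.233.
Dr. Park: numerator 0.86·0.239 = 0.20554; evidence = 0.20554+0.207·0.761 = 0.36307; posterior = 0.566.

Dr. Lee: 0.233; Dr. Park: 0.566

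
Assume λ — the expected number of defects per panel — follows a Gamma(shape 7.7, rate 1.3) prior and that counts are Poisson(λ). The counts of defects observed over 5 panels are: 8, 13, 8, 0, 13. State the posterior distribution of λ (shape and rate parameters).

Posterior: Gamma(shape=49.7, rate=6.3)

The Poisson likelihood adds the total count to the shape and the number of exposure periods to the rate. Here ∑xᵢ = 42 and n = 5, so shape 7.7→49.7 and rate 1.3→6.3.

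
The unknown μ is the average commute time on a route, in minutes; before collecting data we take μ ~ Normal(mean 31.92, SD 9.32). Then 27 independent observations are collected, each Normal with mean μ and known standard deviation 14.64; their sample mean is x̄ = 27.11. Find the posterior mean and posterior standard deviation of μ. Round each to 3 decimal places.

With known σ, the Normal prior is conjugate. Weight on the data is w = (n/σ²)/(n/σ² + 1/τ₀²) = 0.125974/(0.125974+0.0115125) = 0.91626.
Posterior mean = w·x̄ + (1−w)·μ₀ = 0.91626·27.11 + 0.083735·31.92 = 27.513. Posterior variance = 1/(0.125974+0.0115125) = 7.27343, so SD = 2.697.

Posterior mean ≈ 27.513; posterior SD ≈ 2.697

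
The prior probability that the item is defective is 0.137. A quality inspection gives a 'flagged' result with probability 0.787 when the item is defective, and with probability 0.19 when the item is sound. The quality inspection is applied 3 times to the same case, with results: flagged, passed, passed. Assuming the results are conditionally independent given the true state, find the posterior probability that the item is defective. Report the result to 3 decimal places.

With H the event that the item is defective, the joint likelihood of the observed sequence is P(data|H) = 0.787·0.213·0.213 = 0.035705 and P(data|¬H) = 0.19·0.81·0.81 = 0.12466.
Bayes: P(H|data) = 0.137·0.035705 / (0.137·0.035705 + 0.863·0.12466) = 0.0048916/0.11247 = 0.0435.

Posterior P(H) ≈ 0.043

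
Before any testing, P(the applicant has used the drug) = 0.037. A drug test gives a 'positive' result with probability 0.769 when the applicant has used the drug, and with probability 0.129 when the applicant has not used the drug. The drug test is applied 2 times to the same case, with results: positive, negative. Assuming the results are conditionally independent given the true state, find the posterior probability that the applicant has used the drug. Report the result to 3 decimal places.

Posterior P(H) ≈ 0.057

With H the event that the applicant has used the drug, the joint likelihood of the observed sequence is P(data|H) = 0.769·0.231 = 0.17764 and P(data|¬H) = 0.129·0.871 = 0.11236.
Bayes: P(H|data) = 0.037·0.17764 / (0.037·0.17764 + 0.963·0.11236) = 0.0065726/0.11477 = 0.0573.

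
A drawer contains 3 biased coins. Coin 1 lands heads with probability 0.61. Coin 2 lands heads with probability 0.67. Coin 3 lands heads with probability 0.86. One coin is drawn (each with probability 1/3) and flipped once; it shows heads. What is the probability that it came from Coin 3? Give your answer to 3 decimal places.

Posterior probability ≈ 0.402

Tabulate prior·likelihood by source: [1] prior 0.333333, lik 0.61, product 0.2033; [2] prior 0.333333, lik 0.67, product 0.2233; [3] prior 0.333333, lik 0.86, product 0.2867.
Normalizing constant = 0.71333; the posterior for Coin 3 is its product over the sum, 0.2867/0.71333 = 0.402.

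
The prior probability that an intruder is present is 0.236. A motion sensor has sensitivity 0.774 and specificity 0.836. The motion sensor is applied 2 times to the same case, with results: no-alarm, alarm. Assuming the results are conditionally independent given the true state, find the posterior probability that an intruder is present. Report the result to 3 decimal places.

Posterior P(H) ≈ 0.283

With H the event that an intruder is present, the joint likelihood of the observed sequence is P(data|H) = 0.226·0.774 = 0.17492 and P(data|¬H) = 0.836·0.164 = 0.13710.
Bayes: P(H|data) = 0.236·0.17492 / (0.236·0.17492 + 0.764·0.13710) = 0.041282/0.14603 = 0.2827.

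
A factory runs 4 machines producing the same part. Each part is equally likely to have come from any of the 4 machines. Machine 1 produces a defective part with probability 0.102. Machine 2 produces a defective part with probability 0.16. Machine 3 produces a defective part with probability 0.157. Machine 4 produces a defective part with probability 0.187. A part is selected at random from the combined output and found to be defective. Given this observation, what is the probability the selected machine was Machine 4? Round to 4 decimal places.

Posterior probability ≈ 0.3086

Tabulate prior·likelihood by source: [1] prior 0.25, lik 0.102, product 0.02550; [2] prior 0.25, lik 0.16, product 0.04000; [3] prior 0.25, lik 0.157, product 0.03925; [4] prior 0.25, lik 0.187, product 0.04675.
Normalizing constant = 0.15150; the posterior for Machine 4 is its product over the sum, 0.04675/0.15150 = 0.3086.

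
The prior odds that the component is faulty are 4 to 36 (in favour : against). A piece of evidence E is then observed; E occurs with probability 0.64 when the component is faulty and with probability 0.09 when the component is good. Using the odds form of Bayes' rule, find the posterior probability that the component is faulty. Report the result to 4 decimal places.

Prior odds = 4/36 = 0.11111. In log-odds, ln(0.11111) = -2.1972.
Add log likelihood ratio: ln(7.1111) = 1.9617.
Posterior log-odds = -0.23557, so posterior odds = exp(-0.23557) = 0.79012. Converting, P(H|E) = 0.79012/1.7901 = 0.4414.

Posterior probability ≈ 0.4414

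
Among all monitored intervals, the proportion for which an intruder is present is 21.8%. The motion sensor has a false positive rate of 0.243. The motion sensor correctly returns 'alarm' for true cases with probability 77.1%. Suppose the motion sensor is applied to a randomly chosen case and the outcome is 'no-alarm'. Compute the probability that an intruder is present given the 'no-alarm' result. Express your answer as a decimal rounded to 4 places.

Write H for 'an intruder is present'. Prior odds H:¬H = 0.218/0.782 = 0.27877. For the 'no-alarm' outcome, the likelihood ratio is 0.229/0.757 = 0.30251.
Posterior odds = 0.27877 × 0.30251 = 0.084331, so P(H|E) = 0.084331/(1+0.084331) = 0.0778.

P(H | E) ≈ 0.0778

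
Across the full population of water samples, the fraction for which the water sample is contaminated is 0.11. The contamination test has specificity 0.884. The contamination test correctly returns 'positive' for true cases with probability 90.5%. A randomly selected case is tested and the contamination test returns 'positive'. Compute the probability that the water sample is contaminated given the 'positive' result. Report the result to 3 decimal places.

P(H | E) ≈ 0.491

Write H for 'the water sample is contaminated'. Prior odds H:¬H = 0.11/0.89 = 0.12360. For the 'positive' outcome, the likelihood ratio is 0.905/0.116 = 7.8017.
Posterior odds = 0.12360 × 7.8017 = 0.96426, so P(H|E) = 0.96426/(1+0.96426) = 0.491.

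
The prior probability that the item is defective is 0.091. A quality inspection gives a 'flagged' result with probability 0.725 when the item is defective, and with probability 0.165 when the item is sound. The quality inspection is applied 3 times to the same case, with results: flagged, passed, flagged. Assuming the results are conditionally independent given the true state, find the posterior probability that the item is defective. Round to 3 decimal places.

Posterior P(H) ≈ 0.389

Let H be the event that the item is defective; start with P(H) = 0.091. P('flagged'|H) = 0.725, P('flagged'|¬H) = 0.165.
Update on result 1 ('flagged'): P(H) ← 0.725·0.0910 / (0.725·0.0910 + 0.165·0.9090) = 0.065975/0.21596 = 0.3055.
Update on result 2 ('passed'): P(H) ← 0.275·0.3055 / (0.275·0.3055 + 0.835·0.6945) = 0.084012/0.66392 = 0.1265.
Update on result 3 ('flagged'): P(H) ← 0.725·0.1265 / (0.725·0.1265 + 0.165·0.8735) = 0.091740/0.23586 = 0.3890.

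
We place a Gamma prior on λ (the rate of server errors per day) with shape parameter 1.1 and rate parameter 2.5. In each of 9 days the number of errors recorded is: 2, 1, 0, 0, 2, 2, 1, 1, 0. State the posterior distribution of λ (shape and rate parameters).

Total count ∑xᵢ = 9 over n = 9 days.
Gamma is conjugate to the Poisson likelihood: posterior is Gamma(shape = 1.1+9 = 10.1, rate = 2.5+9 = 11.5).

Posterior: Gamma(shape=10.1, rate=11.5)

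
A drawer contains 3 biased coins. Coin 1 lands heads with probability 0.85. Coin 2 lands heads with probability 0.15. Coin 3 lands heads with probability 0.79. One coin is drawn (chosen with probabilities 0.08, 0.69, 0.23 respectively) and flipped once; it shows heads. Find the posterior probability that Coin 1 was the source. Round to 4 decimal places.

Posterior probability ≈ 0.1925

P(heads|C1) = 0.85; P(heads|C2) = 0.15; P(heads|C3) = 0.79.
Prior × likelihood for each source: 0.08·0.85=0.06800, 0.69·0.15=0.1035, 0.23·0.79=0.1817. Summing gives P(heads) = 0.35320.
P(Coin 1 | heads) = 0.06800 / 0.35320 = 0.1925.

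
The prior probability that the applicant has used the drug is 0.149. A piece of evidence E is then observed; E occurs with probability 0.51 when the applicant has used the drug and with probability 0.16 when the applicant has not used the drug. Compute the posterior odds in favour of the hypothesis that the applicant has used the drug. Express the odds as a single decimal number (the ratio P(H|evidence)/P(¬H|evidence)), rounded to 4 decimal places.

Posterior odds ≈ 0.5581

Prior odds = 0.149/(1−0.149) = 0.17509.
Likelihood ratio for E = 0.51/0.16 = 3.1875.
Posterior odds = prior odds × LR = 0.55809.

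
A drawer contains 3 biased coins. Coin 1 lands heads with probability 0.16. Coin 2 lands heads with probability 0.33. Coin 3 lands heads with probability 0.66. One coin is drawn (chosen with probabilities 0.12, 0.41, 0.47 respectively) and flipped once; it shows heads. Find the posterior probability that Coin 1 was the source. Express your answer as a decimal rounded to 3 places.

Posterior probability ≈ 0.041

Tabulate prior·likelihood by source: [1] prior 0.12, lik 0.16, product 0.01920; [2] prior 0.41, lik 0.33, product 0.1353; [3] prior 0.47, lik 0.66, product 0.3102.
Normalizing constant = 0.46470; the posterior for Coin 1 is its product over the sum, 0.01920/0.46470 = 0.041.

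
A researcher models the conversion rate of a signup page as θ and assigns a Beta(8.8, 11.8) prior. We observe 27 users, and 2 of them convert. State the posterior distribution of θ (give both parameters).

Observing 2 successes and 25 failures updates Beta(8.8, 11.8) by adding the success and failure counts to the two shape parameters: α = 8.8+2 = 10.8, β = 11.8+25 = 36.8.

Posterior: Beta(10.8, 36.8)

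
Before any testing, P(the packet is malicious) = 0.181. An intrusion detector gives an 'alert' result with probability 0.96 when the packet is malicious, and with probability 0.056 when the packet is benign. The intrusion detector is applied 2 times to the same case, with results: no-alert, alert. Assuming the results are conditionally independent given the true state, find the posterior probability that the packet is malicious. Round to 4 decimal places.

Posterior P(H) ≈ 0.1383

With H the event that the packet is malicious, the joint likelihood of the observed sequence is P(data|H) = 0.04·0.96 = 0.038400 and P(data|¬H) = 0.944·0.056 = 0.052864.
Bayes: P(H|data) = 0.181·0.038400 / (0.181·0.038400 + 0.819·0.052864) = 0.0069504/0.050246 = 0.1383.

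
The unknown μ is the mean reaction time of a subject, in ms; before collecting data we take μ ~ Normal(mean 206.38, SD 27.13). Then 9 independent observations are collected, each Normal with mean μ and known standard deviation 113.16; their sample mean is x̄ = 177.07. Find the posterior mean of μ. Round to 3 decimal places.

Prior precision 1/τ₀² = 1/27.13² = 0.00135863; data precision n/σ² = 9/113.16² = 0.00070284.
Posterior precision = 0.00135863 + 0.00070284 = 0.00206147.
Posterior mean = (0.00135863·206.38 + 0.00070284·177.07) / 0.00206147 = 196.387.

Posterior mean ≈ 196.387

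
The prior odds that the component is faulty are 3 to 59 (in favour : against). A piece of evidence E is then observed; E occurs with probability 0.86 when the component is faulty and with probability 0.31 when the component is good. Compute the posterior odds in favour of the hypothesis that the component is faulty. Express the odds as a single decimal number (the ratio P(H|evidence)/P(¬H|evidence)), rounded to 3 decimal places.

Prior odds = 3/59 = 0.050847.
Likelihood ratio for E = 0.86/0.31 = 2.7742.
Posterior odds = prior odds × LR = 0.14106.

Posterior odds ≈ 0.141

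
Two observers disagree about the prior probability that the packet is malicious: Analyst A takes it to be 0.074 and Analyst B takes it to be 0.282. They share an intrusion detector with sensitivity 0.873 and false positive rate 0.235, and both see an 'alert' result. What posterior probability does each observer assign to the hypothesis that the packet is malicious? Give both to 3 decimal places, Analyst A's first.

Analyst A: 0.229; Analyst B: 0.593

P('+'|H) = 0.873, P('+'|¬H) = 0.235.
Analyst A: numerator 0.873·0.074 = 0.064602; evidence = 0.064602+0.235·0.926 = 0.28221; posterior = 0.229.
Analyst B: numerator 0.873·0.282 = 0.24619; evidence = 0.24619+0.235·0.718 = 0.41492; posterior = 0.593.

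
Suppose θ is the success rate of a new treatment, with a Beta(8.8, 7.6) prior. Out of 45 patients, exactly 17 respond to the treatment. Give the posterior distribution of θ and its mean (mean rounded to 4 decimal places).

Posterior: Beta(25.8, 35.6); mean ≈ 0.4202

The binomial likelihood is conjugate to the Beta prior: with 17 successes and 28 failures, the posterior is Beta(8.8+17, 7.6+28) = Beta(25.8, 35.6).
E[θ | data] = 25.8/(25.8+35.6) = 0.4202.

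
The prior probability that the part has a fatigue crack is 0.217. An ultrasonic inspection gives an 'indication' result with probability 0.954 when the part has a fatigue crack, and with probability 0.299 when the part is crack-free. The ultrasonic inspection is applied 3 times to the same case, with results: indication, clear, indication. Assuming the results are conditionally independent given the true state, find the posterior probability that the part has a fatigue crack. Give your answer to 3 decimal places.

Let H be the event that the part has a fatigue crack; start with P(H) = 0.217. P('indication'|H) = 0.954, P('indication'|¬H) = 0.299.
Update on result 1 ('indication'): P(H) ← 0.954·0.2170 / (0.954·0.2170 + 0.299·0.7830) = 0.20702/0.44113 = 0.4693.
Update on result 2 ('clear'): P(H) ← 0.046·0.4693 / (0.046·0.4693 + 0.701·0.5307) = 0.021587/0.39362 = 0.0548.
Update on result 3 ('indication'): P(H) ← 0.954·0.0548 / (0.954·0.0548 + 0.299·0.9452) = 0.052320/0.33492 = 0.1562.

Posterior P(H) ≈ 0.156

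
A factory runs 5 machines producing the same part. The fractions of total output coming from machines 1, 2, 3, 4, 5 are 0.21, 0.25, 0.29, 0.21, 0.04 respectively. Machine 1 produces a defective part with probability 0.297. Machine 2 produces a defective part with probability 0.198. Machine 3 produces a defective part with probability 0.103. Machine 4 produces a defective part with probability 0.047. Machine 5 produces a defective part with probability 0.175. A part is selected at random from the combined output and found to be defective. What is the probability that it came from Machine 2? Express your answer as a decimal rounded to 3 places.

Posterior probability ≈ 0.312

P(defective|M1) = 0.297; P(defective|M2) = 0.198; P(defective|M3) = 0.103; P(defective|M4) = 0.047; P(defective|M5) = 0.175.
Prior × likelihood for each source: 0.21·0.297=0.06237, 0.25·0.198=0.04950, 0.29·0.103=0.02987, 0.21·0.047=0.009870, 0.04·0.175=0.007000. Summing gives P(defective) = 0.15861.
P(Machine 2 | defective) = 0.04950 / 0.15861 = 0.312.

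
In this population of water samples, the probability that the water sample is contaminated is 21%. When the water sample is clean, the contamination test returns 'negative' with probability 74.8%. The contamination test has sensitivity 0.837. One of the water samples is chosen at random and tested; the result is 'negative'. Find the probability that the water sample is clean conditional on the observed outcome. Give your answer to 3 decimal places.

P(¬H | E) ≈ 0.945

Write H for 'the water sample is contaminated'. Prior odds H:¬H = 0.21/0.79 = 0.26582. For the 'negative' outcome, the likelihood ratio is 0.163/0.748 = 0.21791.
Posterior odds = 0.26582 × 0.21791 = 0.057927, so P(H|E) = 0.057927/(1+0.057927) = 0.055. Then P(¬H|E) = 1 − 0.055 = 0.945.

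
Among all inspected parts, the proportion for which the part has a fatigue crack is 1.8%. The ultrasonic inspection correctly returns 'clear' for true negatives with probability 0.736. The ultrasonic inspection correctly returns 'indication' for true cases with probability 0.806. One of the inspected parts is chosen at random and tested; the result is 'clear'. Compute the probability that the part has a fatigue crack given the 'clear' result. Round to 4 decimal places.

Write H for 'the part has a fatigue crack'. Prior odds H:¬H = 0.018/0.982 = 0.018330. For the 'clear' outcome, the likelihood ratio is 0.194/0.736 = 0.26359.
Posterior odds = 0.018330 × 0.26359 = 0.0048315, so P(H|E) = 0.0048315/(1+0.0048315) = 0.0048.

P(H | E) ≈ 0.0048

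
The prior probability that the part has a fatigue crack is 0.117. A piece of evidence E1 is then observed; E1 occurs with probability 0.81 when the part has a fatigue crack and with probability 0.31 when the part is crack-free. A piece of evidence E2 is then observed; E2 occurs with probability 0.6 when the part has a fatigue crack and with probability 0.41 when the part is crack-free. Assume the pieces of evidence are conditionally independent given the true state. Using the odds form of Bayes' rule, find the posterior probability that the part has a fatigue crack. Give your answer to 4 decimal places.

Posterior probability ≈ 0.3363

Prior odds = 0.117/(1−0.117) = 0.13250.
Likelihood ratio for E1 = 0.81/0.31 = 2.6129.
Likelihood ratio for E2 = 0.6/0.41 = 1.4634.
Posterior odds = prior odds × LR₁ × LR₂ = 0.50666.
Posterior probability = odds/(1+odds) = 0.50666/1.5067 = 0.3363.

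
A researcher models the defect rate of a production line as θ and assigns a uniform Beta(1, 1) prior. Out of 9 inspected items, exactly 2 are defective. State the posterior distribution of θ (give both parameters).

Posterior: Beta(3, 8)

Observing 2 successes and 7 failures updates Beta(1, 1) by adding the success and failure counts to the two shape parameters: α = 1+2 = 3, β = 1+7 = 8.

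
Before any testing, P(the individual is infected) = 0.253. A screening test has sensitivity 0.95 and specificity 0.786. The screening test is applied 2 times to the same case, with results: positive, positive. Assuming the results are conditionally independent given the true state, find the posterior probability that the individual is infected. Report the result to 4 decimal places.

With H the event that the individual is infected, the joint likelihood of the observed sequence is P(data|H) = 0.95·0.95 = 0.90250 and P(data|¬H) = 0.214·0.214 = 0.045796.
Bayes: P(H|data) = 0.253·0.90250 / (0.253·0.90250 + 0.747·0.045796) = 0.22833/0.26254 = 0.8697.

Posterior P(H) ≈ 0.8697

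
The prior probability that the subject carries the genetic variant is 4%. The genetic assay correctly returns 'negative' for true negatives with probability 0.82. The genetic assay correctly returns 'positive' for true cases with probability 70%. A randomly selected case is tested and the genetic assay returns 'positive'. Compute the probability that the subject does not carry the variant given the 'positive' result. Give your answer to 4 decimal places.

Let H be the event that the subject carries the genetic variant. P(H) = 0.04, so P(¬H) = 0.96. With E the 'positive' result, P(E|H) = 0.7 and P(E|¬H) = 0.18.
P(E) = 0.7·0.04 + 0.18·0.96 = 0.028000 + 0.17280 = 0.20080.
By Bayes' theorem, P(H|E) = 0.028000 / 0.20080 = 0.1394. Hence P(¬H|E) = 1 − 0.1394 = 0.8606.

P(¬H | E) ≈ 0.8606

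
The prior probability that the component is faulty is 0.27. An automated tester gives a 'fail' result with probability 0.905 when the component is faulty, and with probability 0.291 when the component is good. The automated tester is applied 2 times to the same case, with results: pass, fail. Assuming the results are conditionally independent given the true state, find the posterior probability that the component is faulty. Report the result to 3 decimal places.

Posterior P(H) ≈ 0.134

Let H be the event that the component is faulty; start with P(H) = 0.27. P('fail'|H) = 0.905, P('fail'|¬H) = 0.291.
Update on result 1 ('pass'): P(H) ← 0.095·0.2700 / (0.095·0.2700 + 0.709·0.7300) = 0.025650/0.54322 = 0.0472.
Update on result 2 ('fail'): P(H) ← 0.905·0.0472 / (0.905·0.0472 + 0.291·0.9528) = 0.042733/0.31999 = 0.1335.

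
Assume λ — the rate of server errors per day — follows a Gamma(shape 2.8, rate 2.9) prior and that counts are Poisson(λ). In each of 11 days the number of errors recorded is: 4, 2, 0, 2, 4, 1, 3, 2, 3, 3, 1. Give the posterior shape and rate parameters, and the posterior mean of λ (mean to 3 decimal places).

Posterior: Gamma(shape=27.8, rate=13.9); mean ≈ 2.000

The Poisson likelihood adds the total count to the shape and the number of exposure periods to the rate. Here ∑xᵢ = 25 and n = 11, so shape 2.8→27.8 and rate 2.9→13.9.
Posterior mean = shape/rate = 27.8/13.9 = 2.000.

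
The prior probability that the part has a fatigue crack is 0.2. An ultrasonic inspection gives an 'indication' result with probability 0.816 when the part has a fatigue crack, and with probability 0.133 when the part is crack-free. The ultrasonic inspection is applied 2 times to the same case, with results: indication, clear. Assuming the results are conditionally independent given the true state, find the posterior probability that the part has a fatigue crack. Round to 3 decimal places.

Posterior P(H) ≈ 0.246

Let H be the event that the part has a fatigue crack; start with P(H) = 0.2. P('indication'|H) = 0.816, P('indication'|¬H) = 0.133.
Update on result 1 ('indication'): P(H) ← 0.816·0.2000 / (0.816·0.2000 + 0.133·0.8000) = 0.16320/0.26960 = 0.6053.
Update on result 2 ('clear'): P(H) ← 0.184·0.6053 / (0.184·0.6053 + 0.867·0.3947) = 0.11138/0.45355 = 0.2456.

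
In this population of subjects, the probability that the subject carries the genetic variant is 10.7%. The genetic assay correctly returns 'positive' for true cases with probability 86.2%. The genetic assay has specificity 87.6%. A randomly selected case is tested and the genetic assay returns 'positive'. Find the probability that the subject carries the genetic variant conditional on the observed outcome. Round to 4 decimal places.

P(H | E) ≈ 0.4544

Write H for 'the subject carries the genetic variant'. Prior odds H:¬H = 0.107/0.893 = 0.11982. For the 'positive' outcome, the likelihood ratio is 0.862/0.124 = 6.9516.
Posterior odds = 0.11982 × 6.9516 = 0.83295, so P(H|E) = 0.83295/(1+0.83295) = 0.4544.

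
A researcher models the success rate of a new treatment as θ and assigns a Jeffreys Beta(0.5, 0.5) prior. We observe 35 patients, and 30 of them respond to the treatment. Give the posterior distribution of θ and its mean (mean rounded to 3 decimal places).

Observing 30 successes and 5 failures updates Beta(0.5, 0.5) by adding the success and failure counts to the two shape parameters: α = 0.5+30 = 30.5, β = 0.5+5 = 5.5.
Posterior mean = α/(α+β) = 30.5/36 = 0.847.

Posterior: Beta(30.5, 5.5); mean ≈ 0.847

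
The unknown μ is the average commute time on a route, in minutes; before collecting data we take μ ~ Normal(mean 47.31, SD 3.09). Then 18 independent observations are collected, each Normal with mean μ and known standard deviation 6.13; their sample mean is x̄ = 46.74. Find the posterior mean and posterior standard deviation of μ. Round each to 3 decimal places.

Prior precision 1/τ₀² = 1/3.09² = 0.104733; data precision n/σ² = 18/6.13² = 0.479018.
Posterior precision = 0.104733 + 0.479018 = 0.583751, giving posterior SD = 1/√0.583751 = 1.309.
Posterior mean = (0.104733·47.31 + 0.479018·46.74) / 0.583751 = 46.842.

Posterior mean ≈ 46.842; posterior SD ≈ 1.309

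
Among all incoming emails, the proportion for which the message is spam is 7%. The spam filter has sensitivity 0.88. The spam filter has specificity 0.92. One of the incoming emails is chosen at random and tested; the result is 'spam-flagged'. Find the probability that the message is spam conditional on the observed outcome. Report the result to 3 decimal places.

P(H | E) ≈ 0.453

Write H for 'the message is spam'. Prior odds H:¬H = 0.07/0.93 = 0.075269. For the 'spam-flagged' outcome, the likelihood ratio is 0.88/0.08 = 11.000.
Posterior odds = 0.075269 × 11.000 = 0.82796, so P(H|E) = 0.82796/(1+0.82796) = 0.453.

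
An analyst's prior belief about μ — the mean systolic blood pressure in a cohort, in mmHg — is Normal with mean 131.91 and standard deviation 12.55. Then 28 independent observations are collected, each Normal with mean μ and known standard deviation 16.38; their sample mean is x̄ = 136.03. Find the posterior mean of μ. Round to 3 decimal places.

Posterior mean ≈ 135.794

Prior precision 1/τ₀² = 1/12.55² = 0.00634911; data precision n/σ² = 28/16.38² = 0.104359.
Posterior precision = 0.00634911 + 0.104359 = 0.110708.
Posterior mean = (0.00634911·131.91 + 0.104359·136.03) / 0.110708 = 135.794.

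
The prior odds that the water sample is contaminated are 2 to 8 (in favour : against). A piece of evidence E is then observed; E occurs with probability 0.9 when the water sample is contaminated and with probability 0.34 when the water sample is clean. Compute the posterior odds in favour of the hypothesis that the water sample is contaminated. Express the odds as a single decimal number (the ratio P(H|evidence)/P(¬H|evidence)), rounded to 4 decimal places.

Posterior odds ≈ 0.6618

Prior odds = 2/8 = 0.25000.
Likelihood ratio for E = 0.9/0.34 = 2.6471.
Posterior odds = prior odds × LR = 0.66176.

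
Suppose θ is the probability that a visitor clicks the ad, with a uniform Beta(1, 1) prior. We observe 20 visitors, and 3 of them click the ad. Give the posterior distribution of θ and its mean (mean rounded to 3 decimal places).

The binomial likelihood is conjugate to the Beta prior: with 3 successes and 17 failures, the posterior is Beta(1+3, 1+17) = Beta(4, 18).
Posterior mean = α/(α+β) = 4/22 = 0.182.

Posterior: Beta(4, 18); mean ≈ 0.182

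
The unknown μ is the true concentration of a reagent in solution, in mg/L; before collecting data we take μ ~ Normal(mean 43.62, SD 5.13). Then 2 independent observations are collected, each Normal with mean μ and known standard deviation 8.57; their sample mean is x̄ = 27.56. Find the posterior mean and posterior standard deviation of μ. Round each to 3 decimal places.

Prior precision 1/τ₀² = 1/5.13² = 0.0379984; data precision n/σ² = 2/8.57² = 0.0272313.
Posterior precision = 0.0379984 + 0.0272313 = 0.0652297, giving posterior SD = 1/√0.0652297 = 3.915.
Posterior mean = (0.0379984·43.62 + 0.0272313·27.56) / 0.0652297 = 36.915.

Posterior mean ≈ 36.915; posterior SD ≈ 3.915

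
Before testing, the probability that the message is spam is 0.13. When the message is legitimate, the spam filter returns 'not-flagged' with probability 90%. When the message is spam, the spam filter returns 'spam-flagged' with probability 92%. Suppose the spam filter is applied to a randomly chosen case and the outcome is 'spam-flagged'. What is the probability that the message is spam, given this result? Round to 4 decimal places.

Write H for 'the message is spam'. Prior odds H:¬H = 0.13/0.87 = 0.14943. For the 'spam-flagged' outcome, the likelihood ratio is 0.92/0.1 = 9.2000.
Posterior odds = 0.14943 × 9.2000 = 1.3747, so P(H|E) = 1.3747/(1+1.3747) = 0.5789.

P(H | E) ≈ 0.5789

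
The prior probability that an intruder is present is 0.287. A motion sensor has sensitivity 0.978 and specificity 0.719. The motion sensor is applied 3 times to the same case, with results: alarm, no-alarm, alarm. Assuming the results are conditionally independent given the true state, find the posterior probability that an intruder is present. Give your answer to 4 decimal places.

Let H be the event that an intruder is present; start with P(H) = 0.287. P('alarm'|H) = 0.978, P('alarm'|¬H) = 0.281.
Update on result 1 ('alarm'): P(H) ← 0.978·0.2870 / (0.978·0.2870 + 0.281·0.7130) = 0.28069/0.48104 = 0.5835.
Update on result 2 ('no-alarm'): P(H) ← 0.022·0.5835 / (0.022·0.5835 + 0.719·0.4165) = 0.012837/0.31230 = 0.0411.
Update on result 3 ('alarm'): P(H) ← 0.978·0.0411 / (0.978·0.0411 + 0.281·0.9589) = 0.040200/0.30965 = 0.1298.

Posterior P(H) ≈ 0.1298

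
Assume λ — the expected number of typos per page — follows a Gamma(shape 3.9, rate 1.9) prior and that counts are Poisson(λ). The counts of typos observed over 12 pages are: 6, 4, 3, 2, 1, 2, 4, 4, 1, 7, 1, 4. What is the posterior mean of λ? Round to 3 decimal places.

Total count ∑xᵢ = 39 over n = 12 pages.
Gamma is conjugate to the Poisson likelihood: posterior is Gamma(shape = 3.9+39 = 42.9, rate = 1.9+12 = 13.9).
Posterior mean = shape/rate = 42.9/13.9 = 3.086.

Posterior mean ≈ 3.086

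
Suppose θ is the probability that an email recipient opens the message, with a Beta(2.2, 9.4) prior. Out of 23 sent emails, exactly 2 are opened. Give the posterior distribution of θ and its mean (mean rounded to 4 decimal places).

Posterior: Beta(4.2, 30.4); mean ≈ 0.1214

The binomial likelihood is conjugate to the Beta prior: with 2 successes and 21 failures, the posterior is Beta(2.2+2, 9.4+21) = Beta(4.2, 30.4).
Posterior mean = α/(α+β) = 4.2/34.6 = 0.1214.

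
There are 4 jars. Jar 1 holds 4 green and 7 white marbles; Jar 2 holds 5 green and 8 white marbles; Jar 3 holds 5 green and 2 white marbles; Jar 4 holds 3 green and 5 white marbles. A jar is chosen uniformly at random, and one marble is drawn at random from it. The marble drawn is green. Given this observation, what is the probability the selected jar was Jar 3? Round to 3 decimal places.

Posterior probability ≈ 0.389

Tabulate prior·likelihood by source: [1] prior 0.25, lik 0.3636, product 0.09091; [2] prior 0.25, lik 0.3846, product 0.09615; [3] prior 0.25, lik 0.7143, product 0.1786; [4] prior 0.25, lik 0.375, product 0.09375.
Normalizing constant = 0.45938; the posterior for Jar 3 is its product over the sum, 0.1786/0.45938 = 0.389.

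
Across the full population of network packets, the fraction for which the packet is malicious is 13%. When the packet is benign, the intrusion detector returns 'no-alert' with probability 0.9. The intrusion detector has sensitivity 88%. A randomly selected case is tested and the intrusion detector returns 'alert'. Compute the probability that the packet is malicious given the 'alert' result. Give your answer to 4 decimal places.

P(H | E) ≈ 0.5680

Let H be the event that the packet is malicious. P(H) = 0.13, so P(¬H) = 0.87. With E the 'alert' result, P(E|H) = 0.88 and P(E|¬H) = 0.1.
P(E) = 0.88·0.13 + 0.1·0.87 = 0.11440 + 0.087000 = 0.20140.
By Bayes' theorem, P(H|E) = 0.11440 / 0.20140 = 0.5680.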